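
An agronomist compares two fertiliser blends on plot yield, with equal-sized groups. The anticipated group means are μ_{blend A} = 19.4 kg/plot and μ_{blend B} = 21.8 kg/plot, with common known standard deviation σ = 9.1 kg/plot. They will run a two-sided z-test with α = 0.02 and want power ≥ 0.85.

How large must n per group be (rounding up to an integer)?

Standardized effect: d = |μ_{blend A} − μ_{blend B}| / σ = |19.4 − 21.8| / 9.1 = 0.2637
For power 0.85 need Φ(δ − z_{0.01}) = 0.85, so δ = z_{0.01} + z_{0.15} = 2.326 + 1.036 = 3.363.
(Ignoring the negligible lower-tail rejection probability gives the usual closed-form inversion.)
δ = d·√(n/2) ⇒ n = 2(δ/d)² = 2 × (3.363 / 0.2637)² = 325.15.
Rounding up, n = 326 per group.

n = 326 per group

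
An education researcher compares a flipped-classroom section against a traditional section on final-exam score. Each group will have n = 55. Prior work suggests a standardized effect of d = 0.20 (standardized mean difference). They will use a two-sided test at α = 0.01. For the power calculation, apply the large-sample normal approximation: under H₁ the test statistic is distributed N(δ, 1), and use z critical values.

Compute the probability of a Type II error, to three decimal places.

Noncentrality parameter: δ = d·√(n/2) = 0.20 × √(55/2) = 1.0488
Two-sided α = 0.01 → critical value z_{0.005} = 2.576.
Power = Φ(δ − 2.576) + Φ(−δ − 2.576) = Φ(-1.527) + Φ(-3.625) = 0.0634 + 0.0001 = 0.0635.
Type II error: β = 1 − power = 1 − 0.0635 = 0.9365.

β ≈ 0.936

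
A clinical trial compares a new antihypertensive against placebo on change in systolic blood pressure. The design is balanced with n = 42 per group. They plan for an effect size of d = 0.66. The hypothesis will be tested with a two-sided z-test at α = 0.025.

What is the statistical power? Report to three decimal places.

Noncentrality parameter: δ = d·√(n/2) = 0.66 × √(42/2) = 3.0245
Two-sided α = 0.025 → critical value z_{0.0125} = 2.241.
Power = Φ(δ − 2.241) + Φ(−δ − 2.241) = Φ(0.783) + Φ(-5.266) = 0.7832 + 0.0000 = 0.7832.

Power ≈ 0.783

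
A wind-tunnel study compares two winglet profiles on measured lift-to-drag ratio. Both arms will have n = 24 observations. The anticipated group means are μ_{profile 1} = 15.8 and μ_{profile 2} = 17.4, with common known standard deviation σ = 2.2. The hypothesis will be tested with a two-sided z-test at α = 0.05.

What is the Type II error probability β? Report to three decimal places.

β ≈ 0.288

Standardized effect: d = |μ_{profile 1} − μ_{profile 2}| / σ = |15.8 − 17.4| / 2.2 = 0.7273
Noncentrality parameter: δ = d·√(n/2) = 0.7273 × √(24/2) = 2.5193
Critical value for a two-sided test at α = 0.05: z_{α/2} = 1.960.
Power = Φ(δ − 1.960) + Φ(−δ − 1.960) = Φ(0.559) + Φ(-4.479) = 0.7120 + 0.0000 = 0.7121.
Type II error: β = 1 − power = 1 − 0.7121 = 0.2879.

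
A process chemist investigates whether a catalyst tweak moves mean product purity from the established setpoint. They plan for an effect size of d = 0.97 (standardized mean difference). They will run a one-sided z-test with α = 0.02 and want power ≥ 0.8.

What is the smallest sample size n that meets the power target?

n = 9

For power 0.8 need Φ(δ − z_{0.02}) = 0.8, so δ = z_{0.02} + z_{0.20} = 2.054 + 0.842 = 2.895.
δ = d·√n ⇒ n = (δ/d)² = (2.895 / 0.97)² = 8.91.
Round up to the next whole unit.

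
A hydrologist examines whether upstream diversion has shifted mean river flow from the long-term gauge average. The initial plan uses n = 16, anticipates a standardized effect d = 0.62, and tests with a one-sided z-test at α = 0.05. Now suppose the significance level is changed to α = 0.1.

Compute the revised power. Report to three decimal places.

δ = d·√n = 0.62 × √16 = 2.4800 (unchanged). New critical value: z_{0.1} = 1.282.
Revised power = P(Z > 1.282 − δ) = Φ(1.198) = 0.8846.

Power ≈ 0.885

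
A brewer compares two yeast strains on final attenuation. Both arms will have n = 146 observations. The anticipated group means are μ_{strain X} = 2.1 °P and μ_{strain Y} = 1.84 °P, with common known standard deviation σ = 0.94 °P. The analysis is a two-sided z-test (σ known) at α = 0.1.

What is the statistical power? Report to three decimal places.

Standardized effect: d = |μ_{strain X} − μ_{strain Y}| / σ = |2.1 − 1.84| / 0.94 = 0.2766
Noncentrality parameter: δ = d·√(n/2) = 0.2766 × √(146/2) = 2.3632
Critical value for a two-sided test at α = 0.1: z_{α/2} = 1.645.
Power = Φ(δ − 1.645) + Φ(−δ − 1.645) = Φ(0.718) + Φ(-4.008) = 0.7637 + 0.0000 = 0.7638.

Power ≈ 0.764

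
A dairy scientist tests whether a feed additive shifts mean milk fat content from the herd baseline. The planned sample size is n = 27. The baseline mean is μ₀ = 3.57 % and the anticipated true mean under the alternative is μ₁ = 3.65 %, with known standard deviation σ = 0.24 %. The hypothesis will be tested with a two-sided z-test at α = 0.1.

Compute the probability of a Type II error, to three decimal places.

Standardized effect: d = |μ₁ − μ₀| / σ = |3.65 − 3.57| / 0.24 = 0.3333
Noncentrality parameter: δ = d·√n = 0.3333 × √27 = 1.7321
Two-sided α = 0.1 → critical value z_{0.05} = 1.645.
Power = Φ(δ − 1.645) + Φ(−δ − 1.645) = Φ(0.087) + Φ(-3.377) = 0.5347 + 0.0004 = 0.5351.
Type II error: β = 1 − power = 1 − 0.5351 = 0.4649.

β ≈ 0.465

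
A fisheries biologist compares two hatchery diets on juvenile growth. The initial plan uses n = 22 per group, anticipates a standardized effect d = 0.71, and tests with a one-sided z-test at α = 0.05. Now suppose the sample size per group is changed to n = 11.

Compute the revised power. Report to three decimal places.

With n = 11 per group: δ = d·√(n/2) = 0.71 × √(11/2) = 1.6651. Critical value z_{0.05} = 1.645.
Revised power = Φ(δ − 1.645) = Φ(0.020) = 0.5081.

Power ≈ 0.508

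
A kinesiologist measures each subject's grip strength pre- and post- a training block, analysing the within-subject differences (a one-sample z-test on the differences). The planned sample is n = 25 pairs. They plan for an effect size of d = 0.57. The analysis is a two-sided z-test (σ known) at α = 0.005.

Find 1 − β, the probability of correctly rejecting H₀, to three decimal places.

Noncentrality parameter: δ = d·√n = 0.57 × √25 = 2.8500
Two-sided α = 0.005 → critical value z_{0.0025} = 2.807.
Power = Φ(δ − 2.807) + Φ(−δ − 2.807) = Φ(0.043) + Φ(-5.657) = 0.5171 + 0.0000 = 0.5171.

Power ≈ 0.517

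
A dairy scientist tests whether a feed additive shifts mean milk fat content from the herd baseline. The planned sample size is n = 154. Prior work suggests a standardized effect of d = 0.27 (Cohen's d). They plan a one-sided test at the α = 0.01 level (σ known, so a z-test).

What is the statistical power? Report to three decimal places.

Power ≈ 0.847

Noncentrality parameter: δ = d·√n = 0.27 × √154 = 3.3506
Critical value for a one-sided test at α = 0.01: z_α = 2.326.
Power = Φ(δ − 2.326) = Φ(1.024) = 0.8471.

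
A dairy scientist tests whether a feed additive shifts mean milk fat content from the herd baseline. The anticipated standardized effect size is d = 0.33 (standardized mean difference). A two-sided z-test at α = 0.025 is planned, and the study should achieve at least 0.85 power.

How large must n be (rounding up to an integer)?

n = 99

Set Φ(δ − 2.241) = 0.85; then δ − 2.241 = Φ⁻¹(0.85) = 1.036, giving δ = 3.278.
(The Φ(−δ − z_{α/2}) term is vanishingly small for δ > 0 and is dropped in the standard sample-size formula.)
δ = d·√n ⇒ n = (δ/d)² = (3.278 / 0.33)² = 98.66.
Round up to the next whole unit.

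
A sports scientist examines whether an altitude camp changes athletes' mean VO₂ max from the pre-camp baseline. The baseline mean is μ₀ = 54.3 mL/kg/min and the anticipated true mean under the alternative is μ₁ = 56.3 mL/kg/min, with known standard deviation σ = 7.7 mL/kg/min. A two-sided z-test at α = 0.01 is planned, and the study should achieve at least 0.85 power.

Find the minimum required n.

n = 194

Standardized effect: d = |μ₁ − μ₀| / σ = |56.3 − 54.3| / 7.7 = 0.2597
Set Φ(δ − 2.576) = 0.85; then δ − 2.576 = Φ⁻¹(0.85) = 1.036, giving δ = 3.612.
(Ignoring the negligible lower-tail rejection probability gives the usual closed-form inversion.)
δ = d·√n ⇒ n = (δ/d)² = (3.612 / 0.2597)² = 193.41.
Round up to the next whole unit.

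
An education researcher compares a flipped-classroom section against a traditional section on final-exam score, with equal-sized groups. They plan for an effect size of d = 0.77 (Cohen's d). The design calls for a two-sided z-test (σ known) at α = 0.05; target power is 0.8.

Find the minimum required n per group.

n = 27 per group

For power 0.8 need Φ(δ − z_{0.025}) = 0.8, so δ = z_{0.025} + z_{0.20} = 1.960 + 0.842 = 2.802.
(For δ > 0 the lower-tail rejection region contributes negligibly to power, so the one-term inversion is standard.)
δ = d·√(n/2) ⇒ n = 2(δ/d)² = 2 × (2.802 / 0.77)² = 26.48.
Rounding up, n = 27 per group.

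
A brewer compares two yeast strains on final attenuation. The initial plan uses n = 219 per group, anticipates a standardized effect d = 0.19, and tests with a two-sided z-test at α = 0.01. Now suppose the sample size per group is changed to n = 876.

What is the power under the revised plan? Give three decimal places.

With n = 876 per group: δ = d·√(n/2) = 0.19 × √(876/2) = 3.9764. Critical value z_{0.005} = 2.576.
Revised power = Φ(δ − 2.576) + Φ(−δ − 2.576) = Φ(1.401) + Φ(-6.552) = 0.9193 + 0.0000 = 0.9193.

Power ≈ 0.919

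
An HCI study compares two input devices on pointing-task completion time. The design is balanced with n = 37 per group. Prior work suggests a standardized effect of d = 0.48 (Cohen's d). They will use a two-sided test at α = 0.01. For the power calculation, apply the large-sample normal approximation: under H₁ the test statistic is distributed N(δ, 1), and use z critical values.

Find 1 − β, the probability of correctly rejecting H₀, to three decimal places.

Power ≈ 0.305

Noncentrality parameter: δ = d·√(n/2) = 0.48 × √(37/2) = 2.0646
Critical value for a two-sided test at α = 0.01: z_{α/2} = 2.576.
Power = Φ(δ − 2.576) + Φ(−δ − 2.576) = Φ(-0.511) + Φ(-4.640) = 0.3046 + 0.0000 = 0.3046.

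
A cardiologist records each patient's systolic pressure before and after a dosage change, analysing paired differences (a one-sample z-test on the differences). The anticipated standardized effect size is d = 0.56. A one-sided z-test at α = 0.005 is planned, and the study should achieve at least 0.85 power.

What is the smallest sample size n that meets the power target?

n = 42

For power 0.85 need Φ(δ − z_{0.005}) = 0.85, so δ = z_{0.005} + z_{0.15} = 2.576 + 1.036 = 3.612.
δ = d·√n ⇒ n = (δ/d)² = (3.612 / 0.56)² = 41.61.
Round up to the next whole unit.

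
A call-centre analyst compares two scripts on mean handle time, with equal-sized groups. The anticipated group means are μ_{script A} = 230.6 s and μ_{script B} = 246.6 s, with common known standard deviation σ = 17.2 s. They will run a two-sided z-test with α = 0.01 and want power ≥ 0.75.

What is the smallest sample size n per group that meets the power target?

Standardized effect: d = |μ_{script A} − μ_{script B}| / σ = |230.6 − 246.6| / 17.2 = 0.9302
For power 0.75 need Φ(δ − z_{0.005}) = 0.75, so δ = z_{0.005} + z_{0.25} = 2.576 + 0.674 = 3.250.
(For δ > 0 the lower-tail rejection region contributes negligibly to power, so the one-term inversion is standard.)
δ = d·√(n/2) ⇒ n = 2(δ/d)² = 2 × (3.250 / 0.9302)² = 24.42.
Round up to the next whole unit.

n = 25 per group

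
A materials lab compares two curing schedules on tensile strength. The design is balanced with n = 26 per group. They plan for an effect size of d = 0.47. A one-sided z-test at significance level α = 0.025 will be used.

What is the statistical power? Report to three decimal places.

Power ≈ 0.395

Noncentrality parameter: δ = d·√(n/2) = 0.47 × √(26/2) = 1.6946
Critical value for a one-sided test at α = 0.025: z_α = 1.960.
Power = Φ(δ − 1.960) = Φ(-0.265) = 0.3954.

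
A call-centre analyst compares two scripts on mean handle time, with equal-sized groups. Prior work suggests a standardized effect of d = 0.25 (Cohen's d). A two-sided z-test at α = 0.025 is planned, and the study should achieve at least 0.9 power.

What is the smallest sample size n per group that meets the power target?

n = 398 per group

Set Φ(δ − 2.241) = 0.9; then δ − 2.241 = Φ⁻¹(0.9) = 1.282, giving δ = 3.523.
(The Φ(−δ − z_{α/2}) term is vanishingly small for δ > 0 and is dropped in the standard sample-size formula.)
δ = d·√(n/2) ⇒ n = 2(δ/d)² = 2 × (3.523 / 0.25)² = 397.16.
Rounding up, n = 398 per group.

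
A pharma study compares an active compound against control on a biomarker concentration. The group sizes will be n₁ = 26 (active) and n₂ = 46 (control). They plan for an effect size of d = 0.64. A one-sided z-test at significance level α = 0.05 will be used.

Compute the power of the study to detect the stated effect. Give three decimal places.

Power ≈ 0.832

Noncentrality parameter: δ = d / √(1/n₁ + 1/n₂) = 0.64 / √(1/26 + 1/46) = 2.6084
Critical value for a one-sided test at α = 0.05: z_α = 1.645.
Power = P(Z > 1.645 − δ) = Φ(0.964) = 0.8324.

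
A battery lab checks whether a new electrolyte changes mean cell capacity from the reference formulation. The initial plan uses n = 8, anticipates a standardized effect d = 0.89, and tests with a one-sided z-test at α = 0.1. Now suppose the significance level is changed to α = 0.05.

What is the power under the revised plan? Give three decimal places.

Power ≈ 0.809

δ = d·√n = 0.89 × √8 = 2.5173 (unchanged). New critical value: z_{0.05} = 1.645.
Revised power = Φ(δ − 1.645) = Φ(0.872) = 0.8085.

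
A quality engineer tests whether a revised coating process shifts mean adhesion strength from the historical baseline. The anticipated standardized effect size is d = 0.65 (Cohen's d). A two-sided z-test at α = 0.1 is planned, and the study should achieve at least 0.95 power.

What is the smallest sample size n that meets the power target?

n = 26

For power 0.95 need Φ(δ − z_{0.05}) = 0.95, so δ = z_{0.05} + z_{0.05} = 1.645 + 1.645 = 3.290.
(The Φ(−δ − z_{α/2}) term is vanishingly small for δ > 0 and is dropped in the standard sample-size formula.)
δ = d·√n ⇒ n = (δ/d)² = (3.290 / 0.65)² = 25.61.
Round up to the next whole unit.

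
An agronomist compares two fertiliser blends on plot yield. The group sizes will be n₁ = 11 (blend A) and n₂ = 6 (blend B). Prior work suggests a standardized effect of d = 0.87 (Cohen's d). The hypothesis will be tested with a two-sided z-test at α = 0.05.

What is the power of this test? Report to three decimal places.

Noncentrality parameter: δ = d / √(1/n₁ + 1/n₂) = 0.87 / √(1/11 + 1/6) = 1.7142
Critical value for a two-sided test at α = 0.05: z_{α/2} = 1.960.
Power = Φ(δ − 1.960) + Φ(−δ − 1.960) = Φ(-0.246) + Φ(-3.674) = 0.4029 + 0.0001 = 0.4031.

Power ≈ 0.403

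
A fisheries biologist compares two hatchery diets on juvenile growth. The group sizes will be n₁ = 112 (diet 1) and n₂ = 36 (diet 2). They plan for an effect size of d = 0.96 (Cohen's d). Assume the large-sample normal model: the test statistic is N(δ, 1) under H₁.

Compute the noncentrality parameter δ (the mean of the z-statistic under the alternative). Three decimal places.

δ ≈ 5.011

The noncentrality parameter scales effect size by the design's sample-size factor: δ = d / √(1/n₁ + 1/n₂) = 0.96 / √(1/112 + 1/36) = 5.0107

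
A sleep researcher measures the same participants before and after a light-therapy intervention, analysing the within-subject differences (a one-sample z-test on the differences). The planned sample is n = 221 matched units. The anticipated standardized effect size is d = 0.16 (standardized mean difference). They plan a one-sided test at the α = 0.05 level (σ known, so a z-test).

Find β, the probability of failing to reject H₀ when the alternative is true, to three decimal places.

β ≈ 0.232

Noncentrality parameter: δ = d·√n = 0.16 × √221 = 2.3786
Critical value for a one-sided test at α = 0.05: z_α = 1.645.
Power = Φ(δ − 1.645) = Φ(0.734) = 0.7684.
Type II error: β = 1 − power = 1 − 0.7684 = 0.2316.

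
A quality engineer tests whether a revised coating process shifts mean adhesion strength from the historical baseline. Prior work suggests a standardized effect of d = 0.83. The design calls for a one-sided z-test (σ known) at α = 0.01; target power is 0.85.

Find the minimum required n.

For power 0.85 need Φ(δ − z_{0.01}) = 0.85, so δ = z_{0.01} + z_{0.15} = 2.326 + 1.036 = 3.363.
δ = d·√n ⇒ n = (δ/d)² = (3.363 / 0.83)² = 16.42.
Rounding up, n = 17.

n = 17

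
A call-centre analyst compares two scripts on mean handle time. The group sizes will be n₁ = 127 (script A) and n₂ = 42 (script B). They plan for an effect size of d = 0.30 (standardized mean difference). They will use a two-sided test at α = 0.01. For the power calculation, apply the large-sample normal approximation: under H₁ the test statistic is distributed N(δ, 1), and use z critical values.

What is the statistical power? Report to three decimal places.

Power ≈ 0.187

Noncentrality parameter: δ = d / √(1/n₁ + 1/n₂) = 0.30 / √(1/127 + 1/42) = 1.6854
Critical value for a two-sided test at α = 0.01: z_{α/2} = 2.576.
Power = Φ(δ − 2.576) + Φ(−δ − 2.576) = Φ(-0.890) + Φ(-4.261) = 0.1866 + 0.0000 = 0.1866.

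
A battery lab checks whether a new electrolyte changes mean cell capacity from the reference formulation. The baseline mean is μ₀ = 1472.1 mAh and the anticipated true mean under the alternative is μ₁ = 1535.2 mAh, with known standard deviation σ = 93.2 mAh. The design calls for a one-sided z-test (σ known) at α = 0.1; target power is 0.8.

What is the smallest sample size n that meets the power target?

n = 10

Standardized effect: d = |μ₁ − μ₀| / σ = |1535.2 − 1472.1| / 93.2 = 0.6770
Set Φ(δ − 1.282) = 0.8; then δ − 1.282 = Φ⁻¹(0.8) = 0.842, giving δ = 2.123.
δ = d·√n ⇒ n = (δ/d)² = (2.123 / 0.6770)² = 9.83.
Round up to the next whole unit.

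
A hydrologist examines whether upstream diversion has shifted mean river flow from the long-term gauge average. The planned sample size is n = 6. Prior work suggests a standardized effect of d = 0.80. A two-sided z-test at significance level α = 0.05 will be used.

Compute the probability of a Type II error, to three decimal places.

Noncentrality parameter: δ = d·√n = 0.80 × √6 = 1.9596
Critical value for a two-sided test at α = 0.05: z_{α/2} = 1.960.
Power = Φ(δ − 1.960) + Φ(−δ − 1.960) = Φ(0.000) + Φ(-3.920) = 0.4999 + 0.0000 = 0.4999.
Type II error: β = 1 − power = 1 − 0.4999 = 0.5001.

β ≈ 0.500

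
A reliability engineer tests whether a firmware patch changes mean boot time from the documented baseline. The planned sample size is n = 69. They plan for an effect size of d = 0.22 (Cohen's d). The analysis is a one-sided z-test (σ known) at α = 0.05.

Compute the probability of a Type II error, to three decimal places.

β ≈ 0.428

Noncentrality parameter: δ = d·√n = 0.22 × √69 = 1.8275
One-sided α = 0.05 → critical value z_{0.05} = 1.645.
Power = Φ(δ − 1.645) = Φ(0.183) = 0.5724.
Type II error: β = 1 − power = 1 − 0.5724 = 0.4276.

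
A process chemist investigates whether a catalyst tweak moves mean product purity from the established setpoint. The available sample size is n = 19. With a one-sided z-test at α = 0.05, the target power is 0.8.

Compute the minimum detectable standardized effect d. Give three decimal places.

Need Φ(δ − 1.645) = 0.8, so δ = 1.645 + 0.842 = 2.486.
δ = d·√n ⇒ d = δ/√n = 2.486/√19 = 0.5704.

d ≈ 0.570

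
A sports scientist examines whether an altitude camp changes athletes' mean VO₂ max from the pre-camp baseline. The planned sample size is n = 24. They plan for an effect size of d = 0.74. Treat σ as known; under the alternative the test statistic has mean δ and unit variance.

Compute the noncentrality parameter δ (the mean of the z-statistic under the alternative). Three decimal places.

δ ≈ 3.625

The noncentrality parameter scales effect size by the design's sample-size factor: δ = d·√n = 0.74 × √24 = 3.6252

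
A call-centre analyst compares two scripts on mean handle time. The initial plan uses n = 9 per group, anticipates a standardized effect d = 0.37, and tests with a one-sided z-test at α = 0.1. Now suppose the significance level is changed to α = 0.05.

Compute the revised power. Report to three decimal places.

Power ≈ 0.195

δ = d·√(n/2) = 0.37 × √(9/2) = 0.7849 (unchanged). New critical value: z_{0.05} = 1.645.
Revised power = Φ(δ − 1.645) = Φ(-0.860) = 0.1949.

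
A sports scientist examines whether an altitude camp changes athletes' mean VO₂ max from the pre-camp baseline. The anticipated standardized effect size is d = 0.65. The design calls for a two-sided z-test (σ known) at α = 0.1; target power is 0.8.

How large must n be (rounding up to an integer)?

n = 15

Set Φ(δ − 1.645) = 0.8; then δ − 1.645 = Φ⁻¹(0.8) = 0.842, giving δ = 2.486.
(Ignoring the negligible lower-tail rejection probability gives the usual closed-form inversion.)
δ = d·√n ⇒ n = (δ/d)² = (2.486 / 0.65)² = 14.63.
Round up to the next whole unit.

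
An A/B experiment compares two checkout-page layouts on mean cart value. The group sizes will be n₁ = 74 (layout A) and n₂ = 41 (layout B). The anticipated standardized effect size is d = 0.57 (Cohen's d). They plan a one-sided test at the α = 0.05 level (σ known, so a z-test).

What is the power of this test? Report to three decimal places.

Noncentrality parameter: δ = d / √(1/n₁ + 1/n₂) = 0.57 / √(1/74 + 1/41) = 2.9277
Critical value for a one-sided test at α = 0.05: z_α = 1.645.
Power = Φ(δ − 1.645) = Φ(1.283) = 0.9002.

Power ≈ 0.900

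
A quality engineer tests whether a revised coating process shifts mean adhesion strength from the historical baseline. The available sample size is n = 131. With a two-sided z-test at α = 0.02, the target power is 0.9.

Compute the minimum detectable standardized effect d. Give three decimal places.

d ≈ 0.315

Need Φ(δ − 2.326) = 0.9, so δ = 2.326 + 1.282 = 3.608.
(The second rejection-region term Φ(−δ − z_{α/2}) is negligible and dropped.)
δ = d·√n ⇒ d = δ/√n = 3.608/√131 = 0.3152.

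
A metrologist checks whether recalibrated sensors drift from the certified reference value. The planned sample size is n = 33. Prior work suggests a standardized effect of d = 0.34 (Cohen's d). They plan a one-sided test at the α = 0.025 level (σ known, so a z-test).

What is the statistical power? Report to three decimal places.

Noncentrality parameter: δ = d·√n = 0.34 × √33 = 1.9532
Critical value for a one-sided test at α = 0.025: z_α = 1.960.
Power = P(Z > 1.960 − δ) = Φ(-0.007) = 0.4973.

Power ≈ 0.497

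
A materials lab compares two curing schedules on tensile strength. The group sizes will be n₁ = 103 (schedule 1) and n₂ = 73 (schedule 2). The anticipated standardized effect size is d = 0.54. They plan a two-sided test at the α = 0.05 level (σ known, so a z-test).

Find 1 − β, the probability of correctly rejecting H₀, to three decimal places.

Power ≈ 0.942

Noncentrality parameter: δ = d / √(1/n₁ + 1/n₂) = 0.54 / √(1/103 + 1/73) = 3.5295
Two-sided α = 0.05 → critical value z_{0.025} = 1.960.
Power = Φ(δ − 1.960) + Φ(−δ − 1.960) = Φ(1.570) + Φ(-5.489) = 0.9417 + 0.0000 = 0.9417.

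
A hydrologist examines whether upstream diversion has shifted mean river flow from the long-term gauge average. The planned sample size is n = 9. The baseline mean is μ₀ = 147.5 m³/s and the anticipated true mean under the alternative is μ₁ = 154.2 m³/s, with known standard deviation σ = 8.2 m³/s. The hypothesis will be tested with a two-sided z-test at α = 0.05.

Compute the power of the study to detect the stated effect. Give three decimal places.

Standardized effect: d = |μ₁ − μ₀| / σ = |154.2 − 147.5| / 8.2 = 0.8171
Noncentrality parameter: δ = d·√n = 0.8171 × √9 = 2.4512
Critical value for a two-sided test at α = 0.05: z_{α/2} = 1.960.
Power = Φ(δ − 1.960) + Φ(−δ − 1.960) = Φ(0.491) + Φ(-4.411) = 0.6884 + 0.0000 = 0.6884.

Power ≈ 0.688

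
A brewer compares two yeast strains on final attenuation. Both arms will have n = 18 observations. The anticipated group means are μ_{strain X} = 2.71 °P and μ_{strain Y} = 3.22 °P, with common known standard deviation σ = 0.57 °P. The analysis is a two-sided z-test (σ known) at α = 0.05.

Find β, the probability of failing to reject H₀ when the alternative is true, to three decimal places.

β ≈ 0.234

Standardized effect: d = |μ_{strain X} − μ_{strain Y}| / σ = |2.71 − 3.22| / 0.57 = 0.8947
Noncentrality parameter: δ = d·√(n/2) = 0.8947 × √(18/2) = 2.6842
Two-sided α = 0.05 → critical value z_{0.025} = 1.960.
Power = Φ(δ − 1.960) + Φ(−δ − 1.960) = Φ(0.724) + Φ(-4.644) = 0.7655 + 0.0000 = 0.7655.
Type II error: β = 1 − power = 1 − 0.7655 = 0.2345.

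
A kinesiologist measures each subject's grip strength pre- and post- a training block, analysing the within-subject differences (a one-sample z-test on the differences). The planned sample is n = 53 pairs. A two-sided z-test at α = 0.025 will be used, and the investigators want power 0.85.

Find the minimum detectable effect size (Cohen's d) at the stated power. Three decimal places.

Required noncentrality: δ = z_{0.0125} + z_{0.15} = 2.241 + 1.036 = 3.278.
(The second rejection-region term Φ(−δ − z_{α/2}) is negligible and dropped.)
δ = d·√n ⇒ d = δ/√n = 3.278/√53 = 0.4502.

d ≈ 0.450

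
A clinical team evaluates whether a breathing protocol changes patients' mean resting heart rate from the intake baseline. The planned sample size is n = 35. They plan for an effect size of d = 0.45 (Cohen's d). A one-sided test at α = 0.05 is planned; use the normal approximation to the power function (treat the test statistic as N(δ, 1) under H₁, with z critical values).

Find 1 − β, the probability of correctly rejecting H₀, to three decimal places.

Noncentrality parameter: δ = d·√n = 0.45 × √35 = 2.6622
One-sided α = 0.05 → critical value z_{0.05} = 1.645.
Power = Φ(δ − 1.645) = Φ(1.017) = 0.8455.

Power ≈ 0.846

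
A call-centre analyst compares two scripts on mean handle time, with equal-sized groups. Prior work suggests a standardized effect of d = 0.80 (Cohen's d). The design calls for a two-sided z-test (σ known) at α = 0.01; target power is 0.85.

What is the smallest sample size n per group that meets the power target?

n = 41 per group

Set Φ(δ − 2.576) = 0.85; then δ − 2.576 = Φ⁻¹(0.85) = 1.036, giving δ = 3.612.
(For δ > 0 the lower-tail rejection region contributes negligibly to power, so the one-term inversion is standard.)
δ = d·√(n/2) ⇒ n = 2(δ/d)² = 2 × (3.612 / 0.80)² = 40.78.
Round up to the next whole unit.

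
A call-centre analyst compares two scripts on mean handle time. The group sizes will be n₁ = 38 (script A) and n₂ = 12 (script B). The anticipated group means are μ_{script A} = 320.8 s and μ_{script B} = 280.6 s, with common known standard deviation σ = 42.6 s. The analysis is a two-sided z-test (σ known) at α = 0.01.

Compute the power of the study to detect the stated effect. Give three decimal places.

Power ≈ 0.608

Standardized effect: d = |μ_{script A} − μ_{script B}| / σ = |320.8 − 280.6| / 42.6 = 0.9437
Noncentrality parameter: λ = d / √(1/n₁ + 1/n₂) = 0.9437 / √(1/38 + 1/12) = 2.8498
Two-sided α = 0.01 → critical value z_{0.005} = 2.576.
Power = Φ(λ − 2.576) + Φ(−λ − 2.576) = Φ(0.274) + Φ(-5.426) = 0.6079 + 0.0000 = 0.6079.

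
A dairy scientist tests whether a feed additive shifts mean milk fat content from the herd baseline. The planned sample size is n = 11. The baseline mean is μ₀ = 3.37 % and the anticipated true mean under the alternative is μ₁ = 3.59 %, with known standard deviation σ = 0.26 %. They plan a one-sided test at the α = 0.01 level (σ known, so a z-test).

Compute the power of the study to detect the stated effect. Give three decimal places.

Standardized effect: d = |μ₁ − μ₀| / σ = |3.59 − 3.37| / 0.26 = 0.8462
Noncentrality parameter: δ = d·√n = 0.8462 × √11 = 2.8064
Critical value for a one-sided test at α = 0.01: z_α = 2.326.
Power = Φ(δ − 2.326) = Φ(0.480) = 0.6844.

Power ≈ 0.684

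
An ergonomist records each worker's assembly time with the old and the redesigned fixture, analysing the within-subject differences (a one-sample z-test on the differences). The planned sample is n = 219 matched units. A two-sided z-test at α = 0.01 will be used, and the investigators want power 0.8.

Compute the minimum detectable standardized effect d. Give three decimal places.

Need Φ(δ − 2.576) = 0.8, so δ = 2.576 + 0.842 = 3.417.
(Lower-tail contribution to power is negligible for δ > 0.)
δ = d·√n ⇒ d = δ/√n = 3.417/√219 = 0.2309.

d ≈ 0.231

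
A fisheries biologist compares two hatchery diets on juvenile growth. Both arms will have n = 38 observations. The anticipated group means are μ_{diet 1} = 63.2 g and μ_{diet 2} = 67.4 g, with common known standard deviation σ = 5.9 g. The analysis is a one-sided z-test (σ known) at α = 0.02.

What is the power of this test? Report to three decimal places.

Standardized effect: d = |μ_{diet 1} − μ_{diet 2}| / σ = |63.2 − 67.4| / 5.9 = 0.7119
Noncentrality parameter: δ = d·√(n/2) = 0.7119 × √(38/2) = 3.1029
One-sided α = 0.02 → critical value z_{0.02} = 2.054.
Power = P(Z > 2.054 − δ) = Φ(1.049) = 0.8530.

Power ≈ 0.853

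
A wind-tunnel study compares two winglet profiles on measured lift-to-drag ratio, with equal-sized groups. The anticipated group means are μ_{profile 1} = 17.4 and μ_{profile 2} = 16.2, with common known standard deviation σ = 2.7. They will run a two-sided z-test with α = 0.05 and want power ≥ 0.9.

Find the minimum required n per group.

n = 107 per group

Standardized effect: d = |μ_{profile 1} − μ_{profile 2}| / σ = |17.4 − 16.2| / 2.7 = 0.4444
Set Φ(δ − 1.960) = 0.9; then δ − 1.960 = Φ⁻¹(0.9) = 1.282, giving δ = 3.242.
(The Φ(−δ − z_{α/2}) term is vanishingly small for δ > 0 and is dropped in the standard sample-size formula.)
δ = d·√(n/2) ⇒ n = 2(δ/d)² = 2 × (3.242 / 0.4444)² = 106.39.
Round up to the next whole unit.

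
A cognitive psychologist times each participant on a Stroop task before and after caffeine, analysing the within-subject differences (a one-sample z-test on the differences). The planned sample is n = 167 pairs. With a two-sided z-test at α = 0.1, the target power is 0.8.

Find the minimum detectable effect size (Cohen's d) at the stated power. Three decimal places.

Need Φ(δ − 1.645) = 0.8, so δ = 1.645 + 0.842 = 2.486.
(Lower-tail contribution to power is negligible for δ > 0.)
δ = d·√n ⇒ d = δ/√n = 2.486/√167 = 0.1924.

d ≈ 0.192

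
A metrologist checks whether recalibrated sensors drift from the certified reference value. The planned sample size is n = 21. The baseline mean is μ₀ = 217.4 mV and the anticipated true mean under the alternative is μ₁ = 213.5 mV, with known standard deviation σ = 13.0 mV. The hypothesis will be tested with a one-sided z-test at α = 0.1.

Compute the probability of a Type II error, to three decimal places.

β ≈ 0.463

Standardized effect: d = |μ₁ − μ₀| / σ = |213.5 − 217.4| / 13.0 = 0.3000
Noncentrality parameter: δ = d·√n = 0.3000 × √21 = 1.3748
Critical value for a one-sided test at α = 0.1: z_α = 1.282.
Power = P(Z > 1.282 − δ) = Φ(0.093) = 0.5371.
Type II error: β = 1 − power = 1 − 0.5371 = 0.4629.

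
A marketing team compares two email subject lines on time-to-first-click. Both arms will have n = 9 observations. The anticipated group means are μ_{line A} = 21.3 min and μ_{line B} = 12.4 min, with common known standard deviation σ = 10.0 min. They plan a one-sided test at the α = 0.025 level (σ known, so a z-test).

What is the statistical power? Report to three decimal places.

Power ≈ 0.471

Standardized effect: d = |μ_{line A} − μ_{line B}| / σ = |21.3 − 12.4| / 10.0 = 0.8900
Noncentrality parameter: δ = d·√(n/2) = 0.8900 × √(9/2) = 1.8880
Critical value for a one-sided test at α = 0.025: z_α = 1.960.
Power = P(Z > 1.960 − δ) = Φ(-0.072) = 0.4713.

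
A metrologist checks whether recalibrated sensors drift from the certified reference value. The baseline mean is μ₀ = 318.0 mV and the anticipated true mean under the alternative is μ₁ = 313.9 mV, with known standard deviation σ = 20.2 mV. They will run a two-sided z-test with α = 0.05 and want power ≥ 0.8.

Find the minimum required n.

Standardized effect: d = |μ₁ − μ₀| / σ = |313.9 − 318.0| / 20.2 = 0.2030
Set Φ(δ − 1.960) = 0.8; then δ − 1.960 = Φ⁻¹(0.8) = 0.842, giving δ = 2.802.
(For δ > 0 the lower-tail rejection region contributes negligibly to power, so the one-term inversion is standard.)
δ = d·√n ⇒ n = (δ/d)² = (2.802 / 0.2030)² = 190.52.
Rounding up, n = 191.

n = 191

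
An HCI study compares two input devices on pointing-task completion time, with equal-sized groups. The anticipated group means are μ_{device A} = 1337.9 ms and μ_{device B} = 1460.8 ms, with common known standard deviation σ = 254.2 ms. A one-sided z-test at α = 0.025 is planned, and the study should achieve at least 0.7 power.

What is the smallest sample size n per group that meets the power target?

n = 53 per group

Standardized effect: d = |μ_{device A} − μ_{device B}| / σ = |1337.9 − 1460.8| / 254.2 = 0.4835
For power 0.7 need Φ(δ − z_{0.025}) = 0.7, so δ = z_{0.025} + z_{0.30} = 1.960 + 0.524 = 2.484.
δ = d·√(n/2) ⇒ n = 2(δ/d)² = 2 × (2.484 / 0.4835)² = 52.81.
Round up to the next whole unit.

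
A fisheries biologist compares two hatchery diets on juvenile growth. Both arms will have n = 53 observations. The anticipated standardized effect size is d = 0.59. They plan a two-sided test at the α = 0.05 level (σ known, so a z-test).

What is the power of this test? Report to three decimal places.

Noncentrality parameter: δ = d·√(n/2) = 0.59 × √(53/2) = 3.0372
Critical value for a two-sided test at α = 0.05: z_{α/2} = 1.960.
Power = Φ(δ − 1.960) + Φ(−δ − 1.960) = Φ(1.077) + Φ(-4.997) = 0.8593 + 0.0000 = 0.8593.

Power ≈ 0.859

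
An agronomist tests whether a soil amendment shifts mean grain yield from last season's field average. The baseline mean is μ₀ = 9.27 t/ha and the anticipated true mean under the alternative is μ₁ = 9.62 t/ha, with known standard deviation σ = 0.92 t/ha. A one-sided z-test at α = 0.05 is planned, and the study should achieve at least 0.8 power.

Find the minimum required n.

Standardized effect: d = |μ₁ − μ₀| / σ = |9.62 − 9.27| / 0.92 = 0.3804
For power 0.8 need Φ(δ − z_{0.05}) = 0.8, so δ = z_{0.05} + z_{0.20} = 1.645 + 0.842 = 2.486.
δ = d·√n ⇒ n = (δ/d)² = (2.486 / 0.3804)² = 42.72.
Round up to the next whole unit.

n = 43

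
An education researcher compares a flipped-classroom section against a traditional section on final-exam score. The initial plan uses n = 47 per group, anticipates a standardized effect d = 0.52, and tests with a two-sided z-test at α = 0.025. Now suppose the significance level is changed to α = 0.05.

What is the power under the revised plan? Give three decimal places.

δ = d·√(n/2) = 0.52 × √(47/2) = 2.5208 (unchanged). New critical value: z_{0.025} = 1.960.
Revised power = Φ(δ − 1.960) + Φ(−δ − 1.960) = Φ(0.561) + Φ(-4.481) = 0.7125 + 0.0000 = 0.7125.

Power ≈ 0.713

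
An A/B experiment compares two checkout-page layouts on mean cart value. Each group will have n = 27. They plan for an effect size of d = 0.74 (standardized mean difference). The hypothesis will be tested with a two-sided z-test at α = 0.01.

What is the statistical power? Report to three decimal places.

Noncentrality parameter: δ = d·√(n/2) = 0.74 × √(27/2) = 2.7189
Critical value for a two-sided test at α = 0.01: z_{α/2} = 2.576.
Power = Φ(δ − 2.576) + Φ(−δ − 2.576) = Φ(0.143) + Φ(-5.295) = 0.5569 + 0.0000 = 0.5569.

Power ≈ 0.557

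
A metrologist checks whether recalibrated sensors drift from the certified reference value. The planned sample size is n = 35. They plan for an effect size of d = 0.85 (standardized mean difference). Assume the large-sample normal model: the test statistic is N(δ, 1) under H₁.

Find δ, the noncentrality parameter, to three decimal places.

δ ≈ 5.029

δ = d·√n = 0.85 × √35 = 5.0287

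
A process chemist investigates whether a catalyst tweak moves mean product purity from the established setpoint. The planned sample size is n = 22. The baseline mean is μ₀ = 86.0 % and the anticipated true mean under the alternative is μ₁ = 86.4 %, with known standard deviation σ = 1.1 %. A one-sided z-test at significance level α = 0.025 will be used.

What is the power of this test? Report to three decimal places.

Standardized effect: d = |μ₁ − μ₀| / σ = |86.4 − 86.0| / 1.1 = 0.3636
Noncentrality parameter: δ = d·√n = 0.3636 × √22 = 1.7056
One-sided α = 0.025 → critical value z_{0.025} = 1.960.
Power = Φ(δ − 1.960) = Φ(-0.254) = 0.3996.

Power ≈ 0.400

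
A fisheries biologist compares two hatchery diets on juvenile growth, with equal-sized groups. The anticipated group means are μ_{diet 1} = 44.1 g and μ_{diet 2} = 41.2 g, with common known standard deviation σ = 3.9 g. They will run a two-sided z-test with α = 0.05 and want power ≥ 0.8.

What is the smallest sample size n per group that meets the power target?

n = 29 per group

Standardized effect: d = |μ_{diet 1} − μ_{diet 2}| / σ = |44.1 − 41.2| / 3.9 = 0.7436
Set Φ(δ − 1.960) = 0.8; then δ − 1.960 = Φ⁻¹(0.8) = 0.842, giving δ = 2.802.
(The Φ(−δ − z_{α/2}) term is vanishingly small for δ > 0 and is dropped in the standard sample-size formula.)
δ = d·√(n/2) ⇒ n = 2(δ/d)² = 2 × (2.802 / 0.7436)² = 28.39.
Rounding up, n = 29 per group.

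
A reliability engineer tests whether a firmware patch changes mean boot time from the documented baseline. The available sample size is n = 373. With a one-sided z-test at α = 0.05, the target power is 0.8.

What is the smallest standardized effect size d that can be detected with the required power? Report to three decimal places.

Need Φ(δ − 1.645) = 0.8, so δ = 1.645 + 0.842 = 2.486.
δ = d·√n ⇒ d = δ/√n = 2.486/√373 = 0.1287.

d ≈ 0.129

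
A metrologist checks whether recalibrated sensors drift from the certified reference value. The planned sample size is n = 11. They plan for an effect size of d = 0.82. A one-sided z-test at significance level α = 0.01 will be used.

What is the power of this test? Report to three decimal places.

Noncentrality parameter: λ = d·√n = 0.82 × √11 = 2.7196
Critical value for a one-sided test at α = 0.01: z_α = 2.326.
Power = Φ(λ − 2.326) = Φ(0.393) = 0.6529.

Power ≈ 0.653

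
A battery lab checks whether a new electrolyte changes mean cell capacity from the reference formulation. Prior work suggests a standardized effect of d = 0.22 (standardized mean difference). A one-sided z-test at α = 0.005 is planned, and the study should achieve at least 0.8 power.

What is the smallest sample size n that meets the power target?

Set Φ(δ − 2.576) = 0.8; then δ − 2.576 = Φ⁻¹(0.8) = 0.842, giving δ = 3.417.
δ = d·√n ⇒ n = (δ/d)² = (3.417 / 0.22)² = 241.30.
Rounding up, n = 242.

n = 242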